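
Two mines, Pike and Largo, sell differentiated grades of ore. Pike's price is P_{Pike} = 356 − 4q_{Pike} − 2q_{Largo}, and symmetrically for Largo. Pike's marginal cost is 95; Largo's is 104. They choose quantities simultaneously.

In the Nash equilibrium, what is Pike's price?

Mine Pike's profit: π = q_{Pike}(356 − 4q_{Pike} − 2q_{Largo}) − 95q_{Pike}.
∂π/∂q_{Pike} = 261 − 8q_{Pike} − 2q_{Largo} = 0 ⇒ q_{Pike} = 32.625 − 0.25q_{Largo}.
Similarly q_{Largo} = 31.5 − 0.25q_{Pike}.
Plugging q_{Largo} into Pike's best response: q_{Pike} = 32.625 − 0.25(31.5 − 0.25q_{Pike}) ⇒ 0.9375q_{Pike} = 24.75, so q_{Pike} = 26.4.
Then q_{Largo} = 31.5 − 0.25·26.4 = 24.9.
P_{Pike} = 356 − 4·26.4 − 2·24.9 = 200.6.

200.6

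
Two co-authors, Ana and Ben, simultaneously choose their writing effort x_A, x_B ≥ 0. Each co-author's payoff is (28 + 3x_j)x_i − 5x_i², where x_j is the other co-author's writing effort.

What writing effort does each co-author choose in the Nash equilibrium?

Ana's payoff is (28 + 3x_B)x_A − 5x_A².
∂π/∂x_A = 28 + 3x_B − 10x_A = 0, so x_A = 2.8 + 0.3x_B.
The game is symmetric, so in equilibrium x_B = x_A: the reaction function gives 0.7x_A = 2.8, hence x_A = 4.

4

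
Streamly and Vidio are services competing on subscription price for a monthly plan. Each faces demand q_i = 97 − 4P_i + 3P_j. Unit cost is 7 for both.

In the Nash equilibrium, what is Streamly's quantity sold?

Streamly's profit: π = (P_{Streamly} − 7)(97 − 4P_{Streamly} + 3P_{Vidio}).
∂π/∂P_{Streamly} = 125 − 8P_{Streamly} + 3P_{Vidio} = 0 ⇒ P_{Streamly} = 15.625 + 0.375P_{Vidio}.
Setting P_{Streamly} = P_{Vidio} in the reaction function: P_{Streamly} = 15.625 + 0.375P_{Streamly}, so P_{Streamly} = 15.625 / 0.625 = 25.
q_{Streamly} = 97 − 4·25 + 3·25 = 72.

72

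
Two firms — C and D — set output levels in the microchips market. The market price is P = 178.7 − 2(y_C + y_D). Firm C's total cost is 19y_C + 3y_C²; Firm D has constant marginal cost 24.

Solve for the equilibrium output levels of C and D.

Firm C's profit: π = y_C(178.7 − 2(y_C + y_D)) − 19y_C − 3y_C².
∂π/∂y_C = 159.7 − 10y_C − 2y_D = 0, so y_C = 15.97 − 0.2y_D.
For D: ∂π/∂y_D = 154.7 − 4y_D − 2y_C = 0 ⇒ y_D = 38.675 − 0.5y_C.
Substituting the second reaction function into the first: y_C = 15.97 − 0.2(38.675 − 0.5y_C), which gives 0.9y_C = 8.235 ⇒ y_C = 9.15.
Then y_D = 38.675 − 0.5·9.15 = 34.1.

9.15, 34.1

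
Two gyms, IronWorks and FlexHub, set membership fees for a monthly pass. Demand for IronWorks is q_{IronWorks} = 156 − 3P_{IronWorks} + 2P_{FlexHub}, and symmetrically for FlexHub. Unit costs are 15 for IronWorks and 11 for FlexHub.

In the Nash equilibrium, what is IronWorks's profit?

IronWorks's profit: π = (P_{IronWorks} − 15)(156 − 3P_{IronWorks} + 2P_{FlexHub}).
∂π/∂P_{IronWorks} = 201 − 6P_{IronWorks} + 2P_{FlexHub} = 0 ⇒ P_{IronWorks} = 33.5 + (1/3)P_{FlexHub}.
Similarly P_{FlexHub} = 31.5 + (1/3)P_{IronWorks}.
Substituting the second reaction function into the first: P_{IronWorks} = 33.5 + (1/3)(31.5 + (1/3)P_{IronWorks}), which gives (8/9)P_{IronWorks} = 44 ⇒ P_{IronWorks} = 49.5.
Then P_{FlexHub} = 31.5 + (1/3)·49.5 = 48.
q_{IronWorks} = 156 − 3·49.5 + 2·48 = 103.5.
Profit = (49.5 − 15)·103.5 = 3570.75.

3570.75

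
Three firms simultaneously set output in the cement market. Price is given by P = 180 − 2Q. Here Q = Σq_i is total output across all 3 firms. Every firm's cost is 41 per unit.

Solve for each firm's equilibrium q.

A representative firm's profit is π_i = q_i(180 − 2Q) − 41q_i, with Q = q_i + Σ_{j≠i} q_j.
First-order condition: 139 − 4q_i − 2Σ_{j≠i} q_j = 0.
In a symmetric equilibrium every firm chooses the same q, so Σ_{j≠i} q_j = 2q. The condition becomes 139 − 8q = 0, giving q = 139/8 = 17.375.

17.375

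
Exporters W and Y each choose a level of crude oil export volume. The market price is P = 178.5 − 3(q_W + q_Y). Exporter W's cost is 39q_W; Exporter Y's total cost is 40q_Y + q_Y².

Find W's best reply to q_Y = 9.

18.75

Exporter W's profit: π = q_W(178.5 − 3(q_W + q_Y)) − 39q_W.
∂π/∂q_W = 139.5 − 6q_W − 3q_Y = 0, so q_W = 23.25 − 0.5q_Y.
At q_Y = 9: q_W = 23.25 − 0.5·9 = 18.75.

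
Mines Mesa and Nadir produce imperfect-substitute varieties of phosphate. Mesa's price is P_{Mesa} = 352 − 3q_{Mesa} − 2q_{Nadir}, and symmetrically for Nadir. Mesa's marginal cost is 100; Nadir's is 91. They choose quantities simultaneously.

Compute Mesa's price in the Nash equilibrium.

Mine Mesa's profit: π = q_{Mesa}(352 − 3q_{Mesa} − 2q_{Nadir}) − 100q_{Mesa}.
∂π/∂q_{Mesa} = 252 − 6q_{Mesa} − 2q_{Nadir} = 0 ⇒ q_{Mesa} = 42 − (1/3)q_{Nadir}.
Similarly q_{Nadir} = 43.5 − (1/3)q_{Mesa}.
Solving the two reaction functions simultaneously: (1 − (−1/3)(−1/3))q_{Mesa} = 42 − (1/3)·43.5, so (8/9)q_{Mesa} = 27.5 and q_{Mesa} = 30.9375.
Then q_{Nadir} = 43.5 − (1/3)·30.9375 = 33.1875.
P_{Mesa} = 352 − 3·30.9375 − 2·33.1875 = 192.8125.

192.8125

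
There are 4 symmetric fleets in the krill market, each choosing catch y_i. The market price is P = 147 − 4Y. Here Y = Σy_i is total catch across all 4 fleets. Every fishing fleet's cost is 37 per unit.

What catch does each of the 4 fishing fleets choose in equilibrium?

5.5

A representative fishing fleet's profit is π_i = y_i(147 − 4Y) − 37y_i, with Y = y_i + Σ_{j≠i} y_j.
First-order condition: 110 − 8y_i − 4Σ_{j≠i} y_j = 0.
In a symmetric equilibrium every fishing fleet chooses the same y, so Σ_{j≠i} y_j = 3y. The condition becomes 110 − 20y = 0, giving y = 110/20 = 5.5.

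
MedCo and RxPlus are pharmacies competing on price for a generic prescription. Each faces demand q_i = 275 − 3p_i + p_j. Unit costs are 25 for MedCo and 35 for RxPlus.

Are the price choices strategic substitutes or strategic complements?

strategic complements

MedCo's profit: π = (p_{MedCo} − 25)(275 − 3p_{MedCo} + p_{RxPlus}).
∂π/∂p_{MedCo} = 350 − 6p_{MedCo} + p_{RxPlus} = 0 ⇒ p_{MedCo} = 175/3 + (1/6)p_{RxPlus}.
The best-response slope dp_{MedCo}/dp_{RxPlus} = 1/6 > 0: the reaction function is upward-sloping, so the choices are strategic complements.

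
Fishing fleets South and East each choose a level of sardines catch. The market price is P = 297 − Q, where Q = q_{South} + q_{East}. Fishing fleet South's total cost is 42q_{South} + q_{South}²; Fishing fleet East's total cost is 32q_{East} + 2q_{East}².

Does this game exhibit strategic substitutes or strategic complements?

Fishing fleet South's profit: π = q_{South}(297 − (q_{South} + q_{East})) − 42q_{South} − q_{South}².
∂π/∂q_{South} = 255 − 4q_{South} − q_{East} = 0, so q_{South} = 63.75 − 0.25q_{East}.
The best-response slope dq_{South}/dq_{East} = −0.25 < 0: the reaction function is downward-sloping, so the choices are strategic substitutes.

strategic substitutes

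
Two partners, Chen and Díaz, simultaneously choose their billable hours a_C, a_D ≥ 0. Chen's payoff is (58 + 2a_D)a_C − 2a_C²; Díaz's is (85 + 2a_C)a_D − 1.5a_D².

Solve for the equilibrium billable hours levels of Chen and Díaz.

Expanding Chen's payoff: 58a_C + 2a_Da_C − 2a_C².
∂π/∂a_C = 58 + 2a_D − 4a_C = 0, so a_C = 14.5 + 0.5a_D.
Likewise for Díaz: a_D = 85/3 + (2/3)a_C.
Substituting the second reaction function into the first: a_C = 14.5 + 0.5(85/3 + (2/3)a_C), which gives (2/3)a_C = 86/3 ⇒ a_C = 43.
Then a_D = 85/3 + (2/3)·43 = 57.

43, 57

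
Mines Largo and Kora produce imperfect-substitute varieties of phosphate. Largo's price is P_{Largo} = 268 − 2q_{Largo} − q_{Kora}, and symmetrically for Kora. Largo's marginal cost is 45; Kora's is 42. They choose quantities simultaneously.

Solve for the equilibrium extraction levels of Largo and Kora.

Mine Largo's profit: π = q_{Largo}(268 − 2q_{Largo} − q_{Kora}) − 45q_{Largo}.
∂π/∂q_{Largo} = 223 − 4q_{Largo} − q_{Kora} = 0 ⇒ q_{Largo} = 55.75 − 0.25q_{Kora}.
Similarly q_{Kora} = 56.5 − 0.25q_{Largo}.
Solving the two reaction functions simultaneously: (1 − (−0.25)(−0.25))q_{Largo} = 55.75 − 0.25·56.5, so 0.9375q_{Largo} = 41.625 and q_{Largo} = 44.4.
Then q_{Kora} = 56.5 − 0.25·44.4 = 45.4.

44.4, 45.4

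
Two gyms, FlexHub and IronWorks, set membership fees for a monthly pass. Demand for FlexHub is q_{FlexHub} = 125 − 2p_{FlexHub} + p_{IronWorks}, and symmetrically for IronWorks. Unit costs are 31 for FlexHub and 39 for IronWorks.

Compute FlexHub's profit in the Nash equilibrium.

FlexHub's profit: π = (p_{FlexHub} − 31)(125 − 2p_{FlexHub} + p_{IronWorks}).
∂π/∂p_{FlexHub} = 187 − 4p_{FlexHub} + p_{IronWorks} = 0 ⇒ p_{FlexHub} = 46.75 + 0.25p_{IronWorks}.
Similarly p_{IronWorks} = 50.75 + 0.25p_{FlexHub}.
Solving the two reaction functions simultaneously: (1 − (0.25)(0.25))p_{FlexHub} = 46.75 + 0.25·50.75, so 0.9375p_{FlexHub} = 59.4375 and p_{FlexHub} = 63.4.
Then p_{IronWorks} = 50.75 + 0.25·63.4 = 66.6.
q_{FlexHub} = 125 − 2·63.4 + 66.6 = 64.8.
Profit = (63.4 − 31)·64.8 = 2099.52.

2099.52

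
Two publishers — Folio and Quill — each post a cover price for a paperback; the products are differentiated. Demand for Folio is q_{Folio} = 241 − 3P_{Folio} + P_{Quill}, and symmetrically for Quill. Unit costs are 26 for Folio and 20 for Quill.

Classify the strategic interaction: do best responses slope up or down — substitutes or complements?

Folio's profit: π = (P_{Folio} − 26)(241 − 3P_{Folio} + P_{Quill}).
∂π/∂P_{Folio} = 319 − 6P_{Folio} + P_{Quill} = 0 ⇒ P_{Folio} = 319/6 + (1/6)P_{Quill}.
The best-response slope dP_{Folio}/dP_{Quill} = 1/6 > 0: the reaction function is upward-sloping, so the choices are strategic complements.

strategic complements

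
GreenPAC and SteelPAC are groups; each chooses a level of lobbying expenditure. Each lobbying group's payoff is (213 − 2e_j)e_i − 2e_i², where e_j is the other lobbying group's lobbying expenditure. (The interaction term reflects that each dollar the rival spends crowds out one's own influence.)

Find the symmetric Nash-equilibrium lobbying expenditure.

35.5

GreenPAC's payoff is (213 − 2e_S)e_G − 2e_G².
∂π/∂e_G = 213 − 2e_S − 4e_G = 0, so e_G = 53.25 − 0.5e_S.
The game is symmetric, so in equilibrium e_S = e_G: the reaction function gives 1.5e_G = 53.25, hence e_G = 35.5.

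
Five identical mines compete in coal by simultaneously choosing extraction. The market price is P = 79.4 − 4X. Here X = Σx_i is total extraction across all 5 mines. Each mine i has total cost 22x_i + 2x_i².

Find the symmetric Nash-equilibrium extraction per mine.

2.05

A representative mine's profit is π_i = x_i(79.4 − 4X) − 22x_i − 2x_i², with X = x_i + Σ_{j≠i} x_j.
First-order condition: 57.4 − 12x_i − 4Σ_{j≠i} x_j = 0.
In a symmetric equilibrium every mine chooses the same x, so Σ_{j≠i} x_j = 4x. The condition becomes 57.4 − 28x = 0, giving x = 57.4/28 = 2.05.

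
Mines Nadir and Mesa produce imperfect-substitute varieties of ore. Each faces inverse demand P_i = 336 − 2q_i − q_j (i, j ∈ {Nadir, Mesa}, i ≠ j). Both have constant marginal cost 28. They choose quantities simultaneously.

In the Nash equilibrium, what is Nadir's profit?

Mine Nadir's profit: π = q_{Nadir}(336 − 2q_{Nadir} − q_{Mesa}) − 28q_{Nadir}.
∂π/∂q_{Nadir} = 308 − 4q_{Nadir} − q_{Mesa} = 0 ⇒ q_{Nadir} = 77 − 0.25q_{Mesa}.
The game is symmetric, so in equilibrium q_{Mesa} = q_{Nadir}: the reaction function gives 1.25q_{Nadir} = 77, hence q_{Nadir} = 61.6.
P_{Nadir} = 336 − 2·61.6 − 61.6 = 151.2.
Profit = (151.2 − 28)·61.6 = 7589.12.

7589.12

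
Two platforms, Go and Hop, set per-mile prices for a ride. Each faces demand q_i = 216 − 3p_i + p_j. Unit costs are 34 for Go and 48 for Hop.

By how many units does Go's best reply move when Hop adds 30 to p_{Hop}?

Go's profit: π = (p_{Go} − 34)(216 − 3p_{Go} + p_{Hop}).
∂π/∂p_{Go} = 318 − 6p_{Go} + p_{Hop} = 0 ⇒ p_{Go} = 53 + (1/6)p_{Hop}.
The reaction-function slope is 1/6, so a 30-unit rise in p_{Hop} moves p_{Go} by 1/6 × 30 = 5. Go's best response rises — the actions are strategic complements.

5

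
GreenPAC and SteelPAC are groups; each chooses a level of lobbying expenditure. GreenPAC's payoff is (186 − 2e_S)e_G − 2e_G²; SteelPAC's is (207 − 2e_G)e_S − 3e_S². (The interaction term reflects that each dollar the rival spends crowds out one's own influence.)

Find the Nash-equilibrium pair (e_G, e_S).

Expanding GreenPAC's payoff: 186e_G − 2e_Se_G − 2e_G².
∂π/∂e_G = 186 − 2e_S − 4e_G = 0, so e_G = 46.5 − 0.5e_S.
Likewise for SteelPAC: e_S = 34.5 − (1/3)e_G.
Solving the two reaction functions simultaneously: (1 − (−0.5)(−1/3))e_G = 46.5 − 0.5·34.5, so (5/6)e_G = 29.25 and e_G = 35.1.
Then e_S = 34.5 − (1/3)·35.1 = 22.8.

35.1, 22.8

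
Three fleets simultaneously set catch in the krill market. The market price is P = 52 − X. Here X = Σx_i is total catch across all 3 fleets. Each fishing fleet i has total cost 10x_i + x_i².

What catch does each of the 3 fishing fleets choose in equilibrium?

7

A representative fishing fleet's profit is π_i = x_i(52 − X) − 10x_i − x_i², with X = x_i + Σ_{j≠i} x_j.
First-order condition: 42 − 4x_i − Σ_{j≠i} x_j = 0.
In a symmetric equilibrium every fishing fleet chooses the same x, so Σ_{j≠i} x_j = 2x. The condition becomes 42 − 6x = 0, giving x = 42/6 = 7.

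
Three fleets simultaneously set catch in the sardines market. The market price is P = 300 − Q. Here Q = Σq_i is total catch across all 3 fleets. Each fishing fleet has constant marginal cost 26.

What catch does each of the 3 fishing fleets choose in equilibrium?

68.5

A representative fishing fleet's profit is π_i = q_i(300 − Q) − 26q_i, with Q = q_i + Σ_{j≠i} q_j.
First-order condition: 274 − 2q_i − Σ_{j≠i} q_j = 0.
In a symmetric equilibrium every fishing fleet chooses the same q, so Σ_{j≠i} q_j = 2q. The condition becomes 274 − 4q = 0, giving q = 274/4 = 68.5.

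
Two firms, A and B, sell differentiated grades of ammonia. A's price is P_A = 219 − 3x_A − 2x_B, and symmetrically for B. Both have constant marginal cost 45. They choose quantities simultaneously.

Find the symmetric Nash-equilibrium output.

21.75

Firm A's profit: π = x_A(219 − 3x_A − 2x_B) − 45x_A.
∂π/∂x_A = 174 − 6x_A − 2x_B = 0 ⇒ x_A = 29 − (1/3)x_B.
The game is symmetric, so in equilibrium x_B = x_A: the reaction function gives (4/3)x_A = 29, hence x_A = 21.75.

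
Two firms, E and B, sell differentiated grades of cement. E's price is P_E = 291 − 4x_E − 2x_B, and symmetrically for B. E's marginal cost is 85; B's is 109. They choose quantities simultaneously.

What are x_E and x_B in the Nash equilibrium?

Firm E's profit: π = x_E(291 − 4x_E − 2x_B) − 85x_E.
∂π/∂x_E = 206 − 8x_E − 2x_B = 0 ⇒ x_E = 25.75 − 0.25x_B.
Similarly x_B = 22.75 − 0.25x_E.
Solving the two reaction functions simultaneously: (1 − (−0.25)(−0.25))x_E = 25.75 − 0.25·22.75, so 0.9375x_E = 20.0625 and x_E = 21.4.
Then x_B = 22.75 − 0.25·21.4 = 17.4.

21.4, 17.4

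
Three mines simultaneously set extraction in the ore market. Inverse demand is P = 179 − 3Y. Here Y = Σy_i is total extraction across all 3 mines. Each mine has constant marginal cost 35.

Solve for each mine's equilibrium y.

12

A representative mine's profit is π_i = y_i(179 − 3Y) − 35y_i, with Y = y_i + Σ_{j≠i} y_j.
First-order condition: 144 − 6y_i − 3Σ_{j≠i} y_j = 0.
Imposing symmetry (y_j = y for all j) turns Σ_{j≠i} y_j into 2y, so 144 = 12y and y = 12.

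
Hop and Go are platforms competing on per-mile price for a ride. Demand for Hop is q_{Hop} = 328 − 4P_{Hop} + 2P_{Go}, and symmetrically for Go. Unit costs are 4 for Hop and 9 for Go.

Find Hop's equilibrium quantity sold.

Hop's profit: π = (P_{Hop} − 4)(328 − 4P_{Hop} + 2P_{Go}).
∂π/∂P_{Hop} = 344 − 8P_{Hop} + 2P_{Go} = 0 ⇒ P_{Hop} = 43 + 0.25P_{Go}.
Similarly P_{Go} = 45.5 + 0.25P_{Hop}.
Solving the two reaction functions simultaneously: (1 − (0.25)(0.25))P_{Hop} = 43 + 0.25·45.5, so 0.9375P_{Hop} = 54.375 and P_{Hop} = 58.
Then P_{Go} = 45.5 + 0.25·58 = 60.
q_{Hop} = 328 − 4·58 + 2·60 = 216.

216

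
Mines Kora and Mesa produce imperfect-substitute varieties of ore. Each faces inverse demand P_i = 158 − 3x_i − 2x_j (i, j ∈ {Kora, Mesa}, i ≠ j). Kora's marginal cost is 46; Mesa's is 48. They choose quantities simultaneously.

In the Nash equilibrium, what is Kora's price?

Mine Kora's profit: π = x_{Kora}(158 − 3x_{Kora} − 2x_{Mesa}) − 46x_{Kora}.
∂π/∂x_{Kora} = 112 − 6x_{Kora} − 2x_{Mesa} = 0 ⇒ x_{Kora} = 56/3 − (1/3)x_{Mesa}.
Similarly x_{Mesa} = 55/3 − (1/3)x_{Kora}.
Plugging x_{Mesa} into Kora's best response: x_{Kora} = 56/3 − (1/3)(55/3 − (1/3)x_{Kora}) ⇒ (8/9)x_{Kora} = 113/9, so x_{Kora} = 14.125.
Then x_{Mesa} = 55/3 − (1/3)·14.125 = 13.625.
P_{Kora} = 158 − 3·14.125 − 2·13.625 = 88.375.

88.375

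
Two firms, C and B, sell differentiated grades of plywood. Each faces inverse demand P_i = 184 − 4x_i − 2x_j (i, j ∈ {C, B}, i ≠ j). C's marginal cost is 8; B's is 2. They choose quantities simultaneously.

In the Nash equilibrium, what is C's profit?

1211.04

Firm C's profit: π = x_C(184 − 4x_C − 2x_B) − 8x_C.
∂π/∂x_C = 176 − 8x_C − 2x_B = 0 ⇒ x_C = 22 − 0.25x_B.
Similarly x_B = 22.75 − 0.25x_C.
Solving the two reaction functions simultaneously: (1 − (−0.25)(−0.25))x_C = 22 − 0.25·22.75, so 0.9375x_C = 16.3125 and x_C = 17.4.
Then x_B = 22.75 − 0.25·17.4 = 18.4.
P_C = 184 − 4·17.4 − 2·18.4 = 77.6.
Profit = (77.6 − 8)·17.4 = 1211.04.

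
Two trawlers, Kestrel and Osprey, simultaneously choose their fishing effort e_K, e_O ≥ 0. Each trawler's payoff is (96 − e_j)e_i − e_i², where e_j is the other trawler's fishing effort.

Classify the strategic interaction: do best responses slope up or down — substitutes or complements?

Kestrel's payoff is (96 − e_O)e_K − e_K².
∂π/∂e_K = 96 − e_O − 2e_K = 0, so e_K = 48 − 0.5e_O.
The best-response slope de_K/de_O = −0.5 < 0: the reaction function is downward-sloping, so the choices are strategic substitutes.

strategic substitutes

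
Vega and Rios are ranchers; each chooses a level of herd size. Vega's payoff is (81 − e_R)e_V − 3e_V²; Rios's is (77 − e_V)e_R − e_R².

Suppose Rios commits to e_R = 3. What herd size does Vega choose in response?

Expanding Vega's payoff: 81e_V − e_Re_V − 3e_V².
∂π/∂e_V = 81 − e_R − 6e_V = 0, so e_V = 13.5 − (1/6)e_R.
At e_R = 3: e_V = 13.5 − (1/6)·3 = 13.

13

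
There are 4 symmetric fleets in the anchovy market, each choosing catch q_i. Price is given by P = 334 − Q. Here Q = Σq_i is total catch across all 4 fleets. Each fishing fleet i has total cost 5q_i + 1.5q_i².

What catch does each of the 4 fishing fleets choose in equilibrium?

41.125

A representative fishing fleet's profit is π_i = q_i(334 − Q) − 5q_i − 1.5q_i², with Q = q_i + Σ_{j≠i} q_j.
First-order condition: 329 − 5q_i − Σ_{j≠i} q_j = 0.
Imposing symmetry (q_j = q for all j) turns Σ_{j≠i} q_j into 3q, so 329 = 8q and q = 41.125.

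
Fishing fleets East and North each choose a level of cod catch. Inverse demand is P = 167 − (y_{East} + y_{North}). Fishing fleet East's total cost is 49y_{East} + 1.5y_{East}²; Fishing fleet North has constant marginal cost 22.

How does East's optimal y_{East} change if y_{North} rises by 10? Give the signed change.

-2

Fishing fleet East's profit: π = y_{East}(167 − (y_{East} + y_{North})) − 49y_{East} − 1.5y_{East}².
∂π/∂y_{East} = 118 − 5y_{East} − y_{North} = 0, so y_{East} = 23.6 − 0.2y_{North}.
The reaction-function slope is −0.2, so a 10-unit rise in y_{North} moves y_{East} by −0.2 × 10 = −2. East's best response falls — the actions are strategic substitutes.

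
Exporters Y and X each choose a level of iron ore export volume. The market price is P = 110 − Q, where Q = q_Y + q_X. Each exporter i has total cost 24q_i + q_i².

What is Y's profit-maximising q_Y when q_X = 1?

Exporter Y's profit: π = q_Y(110 − (q_Y + q_X)) − 24q_Y − q_Y².
∂π/∂q_Y = 86 − 4q_Y − q_X = 0, so q_Y = 21.5 − 0.25q_X.
At q_X = 1: q_Y = 21.5 − 0.25·1 = 21.25.

21.25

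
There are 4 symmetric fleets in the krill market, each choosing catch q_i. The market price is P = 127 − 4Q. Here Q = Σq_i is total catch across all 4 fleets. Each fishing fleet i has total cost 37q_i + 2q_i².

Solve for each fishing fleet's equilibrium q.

A representative fishing fleet's profit is π_i = q_i(127 − 4Q) − 37q_i − 2q_i², with Q = q_i + Σ_{j≠i} q_j.
First-order condition: 90 − 12q_i − 4Σ_{j≠i} q_j = 0.
In a symmetric equilibrium every fishing fleet chooses the same q, so Σ_{j≠i} q_j = 3q. The condition becomes 90 − 24q = 0, giving q = 90/24 = 3.75.

3.75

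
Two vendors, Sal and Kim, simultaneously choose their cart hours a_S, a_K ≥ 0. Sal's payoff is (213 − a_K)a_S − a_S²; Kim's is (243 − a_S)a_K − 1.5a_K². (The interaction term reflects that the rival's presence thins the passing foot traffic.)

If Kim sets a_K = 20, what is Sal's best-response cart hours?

Expanding Sal's payoff: 213a_S − a_Ka_S − a_S².
∂π/∂a_S = 213 − a_K − 2a_S = 0, so a_S = 106.5 − 0.5a_K.
At a_K = 20: a_S = 106.5 − 0.5·20 = 96.5.

96.5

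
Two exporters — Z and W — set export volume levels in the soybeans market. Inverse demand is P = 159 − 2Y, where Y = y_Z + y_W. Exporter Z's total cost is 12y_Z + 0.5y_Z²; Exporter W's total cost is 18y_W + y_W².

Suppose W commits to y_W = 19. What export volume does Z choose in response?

21.8

Exporter Z's profit: π = y_Z(159 − 2(y_Z + y_W)) − 12y_Z − 0.5y_Z².
∂π/∂y_Z = 147 − 5y_Z − 2y_W = 0, so y_Z = 29.4 − 0.4y_W.
At y_W = 19: y_Z = 29.4 − 0.4·19 = 21.8.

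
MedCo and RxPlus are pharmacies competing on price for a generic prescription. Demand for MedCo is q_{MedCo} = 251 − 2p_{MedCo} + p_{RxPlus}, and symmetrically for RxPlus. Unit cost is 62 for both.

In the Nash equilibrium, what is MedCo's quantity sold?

MedCo's profit: π = (p_{MedCo} − 62)(251 − 2p_{MedCo} + p_{RxPlus}).
∂π/∂p_{MedCo} = 375 − 4p_{MedCo} + p_{RxPlus} = 0 ⇒ p_{MedCo} = 93.75 + 0.25p_{RxPlus}.
By symmetry p_{RxPlus} = p_{MedCo}; substituting into the reaction function, 0.75p_{MedCo} = 93.75 and p_{MedCo} = 125.
q_{MedCo} = 251 − 2·125 + 125 = 126.

126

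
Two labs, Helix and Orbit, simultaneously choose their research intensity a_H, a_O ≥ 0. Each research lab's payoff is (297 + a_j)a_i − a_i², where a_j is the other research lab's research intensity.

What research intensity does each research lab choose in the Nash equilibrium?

297

Helix's payoff is (297 + a_O)a_H − a_H².
∂π/∂a_H = 297 + a_O − 2a_H = 0, so a_H = 148.5 + 0.5a_O.
The game is symmetric, so in equilibrium a_O = a_H: the reaction function gives 0.5a_H = 148.5, hence a_H = 297.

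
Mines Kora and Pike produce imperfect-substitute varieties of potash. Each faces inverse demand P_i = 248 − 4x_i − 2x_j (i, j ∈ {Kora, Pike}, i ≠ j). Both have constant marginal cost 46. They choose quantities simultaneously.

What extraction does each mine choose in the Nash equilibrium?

20.2

Mine Kora's profit: π = x_{Kora}(248 − 4x_{Kora} − 2x_{Pike}) − 46x_{Kora}.
∂π/∂x_{Kora} = 202 − 8x_{Kora} − 2x_{Pike} = 0 ⇒ x_{Kora} = 25.25 − 0.25x_{Pike}.
The game is symmetric, so in equilibrium x_{Pike} = x_{Kora}: the reaction function gives 1.25x_{Kora} = 25.25, hence x_{Kora} = 20.2.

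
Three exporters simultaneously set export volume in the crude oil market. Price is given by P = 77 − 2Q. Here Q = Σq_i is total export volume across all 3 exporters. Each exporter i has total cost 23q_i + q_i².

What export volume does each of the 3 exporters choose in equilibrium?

A representative exporter's profit is π_i = q_i(77 − 2Q) − 23q_i − q_i², with Q = q_i + Σ_{j≠i} q_j.
First-order condition: 54 − 6q_i − 2Σ_{j≠i} q_j = 0.
Imposing symmetry (q_j = q for all j) turns Σ_{j≠i} q_j into 2q, so 54 = 10q and q = 5.4.

5.4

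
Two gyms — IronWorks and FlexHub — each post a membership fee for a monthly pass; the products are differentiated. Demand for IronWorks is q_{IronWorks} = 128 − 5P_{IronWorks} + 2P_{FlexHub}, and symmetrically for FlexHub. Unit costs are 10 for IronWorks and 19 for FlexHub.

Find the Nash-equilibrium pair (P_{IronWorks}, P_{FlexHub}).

23.1875, 26.9375

IronWorks's profit: π = (P_{IronWorks} − 10)(128 − 5P_{IronWorks} + 2P_{FlexHub}).
∂π/∂P_{IronWorks} = 178 − 10P_{IronWorks} + 2P_{FlexHub} = 0 ⇒ P_{IronWorks} = 17.8 + 0.2P_{FlexHub}.
Similarly P_{FlexHub} = 22.3 + 0.2P_{IronWorks}.
Substituting the second reaction function into the first: P_{IronWorks} = 17.8 + 0.2(22.3 + 0.2P_{IronWorks}), which gives 0.96P_{IronWorks} = 22.26 ⇒ P_{IronWorks} = 23.1875.
Then P_{FlexHub} = 22.3 + 0.2·23.1875 = 26.9375.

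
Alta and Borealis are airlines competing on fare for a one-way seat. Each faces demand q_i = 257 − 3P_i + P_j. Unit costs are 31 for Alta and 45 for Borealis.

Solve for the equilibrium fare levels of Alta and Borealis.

71.2, 77.2

Alta's profit: π = (P_{Alta} − 31)(257 − 3P_{Alta} + P_{Borealis}).
∂π/∂P_{Alta} = 350 − 6P_{Alta} + P_{Borealis} = 0 ⇒ P_{Alta} = 175/3 + (1/6)P_{Borealis}.
Similarly P_{Borealis} = 196/3 + (1/6)P_{Alta}.
Solving the two reaction functions simultaneously: (1 − (1/6)(1/6))P_{Alta} = 175/3 + (1/6)·(196/3), so (35/36)P_{Alta} = 623/9 and P_{Alta} = 71.2.
Then P_{Borealis} = 196/3 + (1/6)·71.2 = 77.2.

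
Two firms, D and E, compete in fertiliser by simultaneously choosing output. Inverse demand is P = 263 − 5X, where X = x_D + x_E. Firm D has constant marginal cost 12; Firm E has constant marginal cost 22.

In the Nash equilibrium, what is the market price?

Firm D's profit: π = x_D(263 − 5(x_D + x_E)) − 12x_D.
∂π/∂x_D = 251 − 10x_D − 5x_E = 0, so x_D = 25.1 − 0.5x_E.
By the same steps for E: x_E = 24.1 − 0.5x_D.
Substituting the second reaction function into the first: x_D = 25.1 − 0.5(24.1 − 0.5x_D), which gives 0.75x_D = 13.05 ⇒ x_D = 17.4.
Then x_E = 24.1 − 0.5·17.4 = 15.4.
Equilibrium price: P = 263 − 5·32.8 = 99.

99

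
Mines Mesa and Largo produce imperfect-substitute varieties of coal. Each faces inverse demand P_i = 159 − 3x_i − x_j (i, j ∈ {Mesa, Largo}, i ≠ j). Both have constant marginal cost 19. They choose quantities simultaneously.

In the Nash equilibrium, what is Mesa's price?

79

Mine Mesa's profit: π = x_{Mesa}(159 − 3x_{Mesa} − x_{Largo}) − 19x_{Mesa}.
∂π/∂x_{Mesa} = 140 − 6x_{Mesa} − x_{Largo} = 0 ⇒ x_{Mesa} = 70/3 − (1/6)x_{Largo}.
The game is symmetric, so in equilibrium x_{Largo} = x_{Mesa}: the reaction function gives (7/6)x_{Mesa} = 70/3, hence x_{Mesa} = 20.
P_{Mesa} = 159 − 3·20 − 20 = 79.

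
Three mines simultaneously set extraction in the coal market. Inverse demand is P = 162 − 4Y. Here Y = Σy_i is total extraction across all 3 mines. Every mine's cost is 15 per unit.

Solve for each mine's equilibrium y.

9.1875

A representative mine's profit is π_i = y_i(162 − 4Y) − 15y_i, with Y = y_i + Σ_{j≠i} y_j.
First-order condition: 147 − 8y_i − 4Σ_{j≠i} y_j = 0.
Imposing symmetry (y_j = y for all j) turns Σ_{j≠i} y_j into 2y, so 147 = 16y and y = 9.1875.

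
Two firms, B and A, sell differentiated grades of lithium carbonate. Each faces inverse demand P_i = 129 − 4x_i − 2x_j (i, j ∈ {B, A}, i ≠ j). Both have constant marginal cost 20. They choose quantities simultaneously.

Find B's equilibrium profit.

Firm B's profit: π = x_B(129 − 4x_B − 2x_A) − 20x_B.
∂π/∂x_B = 109 − 8x_B − 2x_A = 0 ⇒ x_B = 13.625 − 0.25x_A.
Setting x_B = x_A in the reaction function: x_B = 13.625 − 0.25x_B, so x_B = 13.625 / 1.25 = 10.9.
P_B = 129 − 4·10.9 − 2·10.9 = 63.6.
Profit = (63.6 − 20)·10.9 = 475.24.

475.24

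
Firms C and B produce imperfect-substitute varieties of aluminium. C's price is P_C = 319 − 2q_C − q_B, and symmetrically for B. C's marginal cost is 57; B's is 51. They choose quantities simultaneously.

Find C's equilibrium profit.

5408

Firm C's profit: π = q_C(319 − 2q_C − q_B) − 57q_C.
∂π/∂q_C = 262 − 4q_C − q_B = 0 ⇒ q_C = 65.5 − 0.25q_B.
Similarly q_B = 67 − 0.25q_C.
Solving the two reaction functions simultaneously: (1 − (−0.25)(−0.25))q_C = 65.5 − 0.25·67, so 0.9375q_C = 48.75 and q_C = 52.
Then q_B = 67 − 0.25·52 = 54.
P_C = 319 − 2·52 − 54 = 161.
Profit = (161 − 57)·52 = 5408.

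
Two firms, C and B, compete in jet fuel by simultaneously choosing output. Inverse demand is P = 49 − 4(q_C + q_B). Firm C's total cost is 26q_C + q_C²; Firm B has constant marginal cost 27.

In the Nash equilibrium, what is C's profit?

Firm C's profit: π = q_C(49 − 4(q_C + q_B)) − 26q_C − q_C².
∂π/∂q_C = 23 − 10q_C − 4q_B = 0, so q_C = 2.3 − 0.4q_B.
For B: ∂π/∂q_B = 22 − 8q_B − 4q_C = 0 ⇒ q_B = 2.75 − 0.5q_C.
Substituting the second reaction function into the first: q_C = 2.3 − 0.4(2.75 − 0.5q_C), which gives 0.8q_C = 1.2 ⇒ q_C = 1.5.
Then q_B = 2.75 − 0.5·1.5 = 2.
Price P = 49 − 4·3.5 = 35.
C's profit: (35 − 26)·1.5 − (1.5)² = 11.25.

11.25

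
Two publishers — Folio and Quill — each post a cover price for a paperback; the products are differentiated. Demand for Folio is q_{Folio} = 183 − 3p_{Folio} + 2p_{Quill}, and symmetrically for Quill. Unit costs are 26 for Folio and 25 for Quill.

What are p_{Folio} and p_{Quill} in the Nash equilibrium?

65.0625, 64.6875

Folio's profit: π = (p_{Folio} − 26)(183 − 3p_{Folio} + 2p_{Quill}).
∂π/∂p_{Folio} = 261 − 6p_{Folio} + 2p_{Quill} = 0 ⇒ p_{Folio} = 43.5 + (1/3)p_{Quill}.
Similarly p_{Quill} = 43 + (1/3)p_{Folio}.
Substituting the second reaction function into the first: p_{Folio} = 43.5 + (1/3)(43 + (1/3)p_{Folio}), which gives (8/9)p_{Folio} = 347/6 ⇒ p_{Folio} = 65.0625.
Then p_{Quill} = 43 + (1/3)·65.0625 = 64.6875.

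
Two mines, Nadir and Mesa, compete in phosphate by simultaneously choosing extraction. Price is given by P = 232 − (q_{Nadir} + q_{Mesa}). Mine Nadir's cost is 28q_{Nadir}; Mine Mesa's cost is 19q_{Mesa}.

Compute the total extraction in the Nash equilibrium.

139

Mine Nadir's profit: π = q_{Nadir}(232 − (q_{Nadir} + q_{Mesa})) − 28q_{Nadir}.
∂π/∂q_{Nadir} = 204 − 2q_{Nadir} − q_{Mesa} = 0, so q_{Nadir} = 102 − 0.5q_{Mesa}.
By the same steps for Mesa: q_{Mesa} = 106.5 − 0.5q_{Nadir}.
Plugging q_{Mesa} into Nadir's best response: q_{Nadir} = 102 − 0.5(106.5 − 0.5q_{Nadir}) ⇒ 0.75q_{Nadir} = 48.75, so q_{Nadir} = 65.
Then q_{Mesa} = 106.5 − 0.5·65 = 74.
Total extraction: 65 + 74 = 139.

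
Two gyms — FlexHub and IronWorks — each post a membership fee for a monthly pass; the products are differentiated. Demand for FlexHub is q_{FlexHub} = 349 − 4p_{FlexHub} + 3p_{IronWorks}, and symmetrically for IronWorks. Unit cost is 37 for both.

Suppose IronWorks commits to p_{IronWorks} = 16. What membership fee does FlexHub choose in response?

68.125

FlexHub's profit: π = (p_{FlexHub} − 37)(349 − 4p_{FlexHub} + 3p_{IronWorks}).
∂π/∂p_{FlexHub} = 497 − 8p_{FlexHub} + 3p_{IronWorks} = 0 ⇒ p_{FlexHub} = 62.125 + 0.375p_{IronWorks}.
At p_{IronWorks} = 16: p_{FlexHub} = 62.125 + 0.375·16 = 68.125.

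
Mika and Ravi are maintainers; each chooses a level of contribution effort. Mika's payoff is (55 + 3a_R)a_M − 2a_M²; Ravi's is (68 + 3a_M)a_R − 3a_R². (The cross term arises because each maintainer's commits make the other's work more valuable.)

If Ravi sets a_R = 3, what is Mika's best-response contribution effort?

Expanding Mika's payoff: 55a_M + 3a_Ra_M − 2a_M².
∂π/∂a_M = 55 + 3a_R − 4a_M = 0, so a_M = 13.75 + 0.75a_R.
At a_R = 3: a_M = 13.75 + 0.75·3 = 16.

16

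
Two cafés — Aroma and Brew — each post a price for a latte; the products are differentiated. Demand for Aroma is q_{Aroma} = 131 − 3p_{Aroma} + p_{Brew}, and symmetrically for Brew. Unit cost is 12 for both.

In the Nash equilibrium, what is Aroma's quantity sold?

Aroma's profit: π = (p_{Aroma} − 12)(131 − 3p_{Aroma} + p_{Brew}).
∂π/∂p_{Aroma} = 167 − 6p_{Aroma} + p_{Brew} = 0 ⇒ p_{Aroma} = 167/6 + (1/6)p_{Brew}.
The game is symmetric, so in equilibrium p_{Brew} = p_{Aroma}: the reaction function gives (5/6)p_{Aroma} = 167/6, hence p_{Aroma} = 33.4.
q_{Aroma} = 131 − 3·33.4 + 33.4 = 64.2.

64.2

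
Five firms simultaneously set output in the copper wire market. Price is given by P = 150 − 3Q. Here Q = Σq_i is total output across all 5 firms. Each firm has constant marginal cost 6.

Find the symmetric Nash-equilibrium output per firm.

8

A representative firm's profit is π_i = q_i(150 − 3Q) − 6q_i, with Q = q_i + Σ_{j≠i} q_j.
First-order condition: 144 − 6q_i − 3Σ_{j≠i} q_j = 0.
With identical firms, set every q_j = q: then 144 − 6q − 12q = 0, i.e. q = 144/18 = 8.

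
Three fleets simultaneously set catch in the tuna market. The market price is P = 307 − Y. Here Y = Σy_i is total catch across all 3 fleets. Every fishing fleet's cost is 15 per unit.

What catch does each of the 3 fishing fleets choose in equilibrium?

A representative fishing fleet's profit is π_i = y_i(307 − Y) − 15y_i, with Y = y_i + Σ_{j≠i} y_j.
First-order condition: 292 − 2y_i − Σ_{j≠i} y_j = 0.
With identical fishing fleets, set every y_j = y: then 292 − 2y − 2y = 0, i.e. y = 292/4 = 73.

73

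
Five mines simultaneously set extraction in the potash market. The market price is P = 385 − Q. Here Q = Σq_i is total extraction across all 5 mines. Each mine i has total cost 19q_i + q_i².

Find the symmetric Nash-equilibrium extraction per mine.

45.75

A representative mine's profit is π_i = q_i(385 − Q) − 19q_i − q_i², with Q = q_i + Σ_{j≠i} q_j.
First-order condition: 366 − 4q_i − Σ_{j≠i} q_j = 0.
With identical mines, set every q_j = q: then 366 − 4q − 4q = 0, i.e. q = 366/8 = 45.75.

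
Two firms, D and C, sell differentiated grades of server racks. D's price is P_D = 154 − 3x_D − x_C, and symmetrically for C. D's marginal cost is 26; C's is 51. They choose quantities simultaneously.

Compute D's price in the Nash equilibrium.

83

Firm D's profit: π = x_D(154 − 3x_D − x_C) − 26x_D.
∂π/∂x_D = 128 − 6x_D − x_C = 0 ⇒ x_D = 64/3 − (1/6)x_C.
Similarly x_C = 103/6 − (1/6)x_D.
Solving the two reaction functions simultaneously: (1 − (−1/6)(−1/6))x_D = 64/3 − (1/6)·(103/6), so (35/36)x_D = 665/36 and x_D = 19.
Then x_C = 103/6 − (1/6)·19 = 14.
P_D = 154 − 3·19 − 14 = 83.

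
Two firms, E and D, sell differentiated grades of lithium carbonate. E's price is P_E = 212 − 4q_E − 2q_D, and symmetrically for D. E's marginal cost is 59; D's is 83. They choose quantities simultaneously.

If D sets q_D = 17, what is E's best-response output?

Firm E's profit: π = q_E(212 − 4q_E − 2q_D) − 59q_E.
∂π/∂q_E = 153 − 8q_E − 2q_D = 0 ⇒ q_E = 19.125 − 0.25q_D.
At q_D = 17: q_E = 19.125 − 0.25·17 = 14.875.

14.875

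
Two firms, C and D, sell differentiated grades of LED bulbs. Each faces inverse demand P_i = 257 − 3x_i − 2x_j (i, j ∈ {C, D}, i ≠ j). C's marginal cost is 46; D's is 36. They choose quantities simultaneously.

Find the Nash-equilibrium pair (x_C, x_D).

Firm C's profit: π = x_C(257 − 3x_C − 2x_D) − 46x_C.
∂π/∂x_C = 211 − 6x_C − 2x_D = 0 ⇒ x_C = 211/6 − (1/3)x_D.
Similarly x_D = 221/6 − (1/3)x_C.
Substituting the second reaction function into the first: x_C = 211/6 − (1/3)(221/6 − (1/3)x_C), which gives (8/9)x_C = 206/9 ⇒ x_C = 25.75.
Then x_D = 221/6 − (1/3)·25.75 = 28.25.

25.75, 28.25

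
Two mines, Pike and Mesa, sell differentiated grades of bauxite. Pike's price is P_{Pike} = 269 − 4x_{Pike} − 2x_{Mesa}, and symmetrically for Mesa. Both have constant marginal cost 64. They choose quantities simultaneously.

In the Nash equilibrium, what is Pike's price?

Mine Pike's profit: π = x_{Pike}(269 − 4x_{Pike} − 2x_{Mesa}) − 64x_{Pike}.
∂π/∂x_{Pike} = 205 − 8x_{Pike} − 2x_{Mesa} = 0 ⇒ x_{Pike} = 25.625 − 0.25x_{Mesa}.
By symmetry x_{Mesa} = x_{Pike}; substituting into the reaction function, 1.25x_{Pike} = 25.625 and x_{Pike} = 20.5.
P_{Pike} = 269 − 4·20.5 − 2·20.5 = 146.

146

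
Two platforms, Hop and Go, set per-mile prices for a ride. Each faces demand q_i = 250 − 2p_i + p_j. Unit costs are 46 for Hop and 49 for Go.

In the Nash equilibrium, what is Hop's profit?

Hop's profit: π = (p_{Hop} − 46)(250 − 2p_{Hop} + p_{Go}).
∂π/∂p_{Hop} = 342 − 4p_{Hop} + p_{Go} = 0 ⇒ p_{Hop} = 85.5 + 0.25p_{Go}.
Similarly p_{Go} = 87 + 0.25p_{Hop}.
Plugging p_{Go} into Hop's best response: p_{Hop} = 85.5 + 0.25(87 + 0.25p_{Hop}) ⇒ 0.9375p_{Hop} = 107.25, so p_{Hop} = 114.4.
Then p_{Go} = 87 + 0.25·114.4 = 115.6.
q_{Hop} = 250 − 2·114.4 + 115.6 = 136.8.
Profit = (114.4 − 46)·136.8 = 9357.12.

9357.12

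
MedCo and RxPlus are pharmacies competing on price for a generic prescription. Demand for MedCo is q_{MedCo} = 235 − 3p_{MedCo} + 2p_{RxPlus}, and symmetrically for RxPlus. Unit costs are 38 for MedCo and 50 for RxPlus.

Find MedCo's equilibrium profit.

7956.75

MedCo's profit: π = (p_{MedCo} − 38)(235 − 3p_{MedCo} + 2p_{RxPlus}).
∂π/∂p_{MedCo} = 349 − 6p_{MedCo} + 2p_{RxPlus} = 0 ⇒ p_{MedCo} = 349/6 + (1/3)p_{RxPlus}.
Similarly p_{RxPlus} = 385/6 + (1/3)p_{MedCo}.
Substituting the second reaction function into the first: p_{MedCo} = 349/6 + (1/3)(385/6 + (1/3)p_{MedCo}), which gives (8/9)p_{MedCo} = 716/9 ⇒ p_{MedCo} = 89.5.
Then p_{RxPlus} = 385/6 + (1/3)·89.5 = 94.
q_{MedCo} = 235 − 3·89.5 + 2·94 = 154.5.
Profit = (89.5 − 38)·154.5 = 7956.75.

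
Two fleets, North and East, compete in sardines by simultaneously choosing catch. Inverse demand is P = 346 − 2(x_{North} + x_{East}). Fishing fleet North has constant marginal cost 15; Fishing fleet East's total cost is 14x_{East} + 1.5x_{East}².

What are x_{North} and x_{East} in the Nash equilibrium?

68.875, 27.75

Fishing fleet North's profit: π = x_{North}(346 − 2(x_{North} + x_{East})) − 15x_{North}.
∂π/∂x_{North} = 331 − 4x_{North} − 2x_{East} = 0, so x_{North} = 82.75 − 0.5x_{East}.
For East: ∂π/∂x_{East} = 332 − 7x_{East} − 2x_{North} = 0 ⇒ x_{East} = 332/7 − (2/7)x_{North}.
Solving the two reaction functions simultaneously: (1 − (−0.5)(−2/7))x_{North} = 82.75 − 0.5·(332/7), so (6/7)x_{North} = 1653/28 and x_{North} = 68.875.
Then x_{East} = 332/7 − (2/7)·68.875 = 27.75.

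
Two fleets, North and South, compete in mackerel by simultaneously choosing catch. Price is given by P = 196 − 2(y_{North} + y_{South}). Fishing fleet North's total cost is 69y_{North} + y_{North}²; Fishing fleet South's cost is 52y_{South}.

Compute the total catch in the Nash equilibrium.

Fishing fleet North's profit: π = y_{North}(196 − 2(y_{North} + y_{South})) − 69y_{North} − y_{North}².
∂π/∂y_{North} = 127 − 6y_{North} − 2y_{South} = 0, so y_{North} = 127/6 − (1/3)y_{South}.
For South: ∂π/∂y_{South} = 144 − 4y_{South} − 2y_{North} = 0 ⇒ y_{South} = 36 − 0.5y_{North}.
Solving the two reaction functions simultaneously: (1 − (−1/3)(−0.5))y_{North} = 127/6 − (1/3)·36, so (5/6)y_{North} = 55/6 and y_{North} = 11.
Then y_{South} = 36 − 0.5·11 = 30.5.
Total catch: 11 + 30.5 = 41.5.

41.5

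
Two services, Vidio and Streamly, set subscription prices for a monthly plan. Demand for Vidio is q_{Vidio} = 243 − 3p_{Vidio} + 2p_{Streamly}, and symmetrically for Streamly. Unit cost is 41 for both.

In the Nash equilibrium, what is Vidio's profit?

Vidio's profit: π = (p_{Vidio} − 41)(243 − 3p_{Vidio} + 2p_{Streamly}).
∂π/∂p_{Vidio} = 366 − 6p_{Vidio} + 2p_{Streamly} = 0 ⇒ p_{Vidio} = 61 + (1/3)p_{Streamly}.
The game is symmetric, so in equilibrium p_{Streamly} = p_{Vidio}: the reaction function gives (2/3)p_{Vidio} = 61, hence p_{Vidio} = 91.5.
q_{Vidio} = 243 − 3·91.5 + 2·91.5 = 151.5.
Profit = (91.5 − 41)·151.5 = 7650.75.

7650.75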